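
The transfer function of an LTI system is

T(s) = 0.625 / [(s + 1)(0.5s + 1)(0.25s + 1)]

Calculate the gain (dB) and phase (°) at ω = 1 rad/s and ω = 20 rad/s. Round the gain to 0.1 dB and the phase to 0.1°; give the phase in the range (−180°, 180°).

ω = 1: -8.3 dB, -85.6°; ω = 20: -64.3 dB, 109.9°

At ω = 1 rad/s:
pole (1 + j1·1) = 1 + j1 → |·| ≈ 1.4142, ∠ ≈ 45.00°
pole (1 + j1·0.5) = 1 + j0.5 → |·| ≈ 1.118, ∠ ≈ 26.57°
pole (1 + j1·0.25) = 1 + j0.25 → |·| ≈ 1.0308, ∠ ≈ 14.04°
|T| = 0.625 · 1 / (1.4142 · 1.118 · 1.0308) ≈ 0.38349
Gain = 20 log₁₀(0.38349) ≈ -8.32 dB
∠T = (0°) − (45.00° + 26.57° + 14.04°) = -85.61°

At ω = 20 rad/s:
pole (1 + j20·1) = 1 + j20 → |·| ≈ 20.025, ∠ ≈ 87.14°
pole (1 + j20·0.5) = 1 + j10 → |·| ≈ 10.05, ∠ ≈ 84.29°
pole (1 + j20·0.25) = 1 + j5 → |·| ≈ 5.099, ∠ ≈ 78.69°
|T| = 0.625 · 1 / (20.025 · 10.05 · 5.099) ≈ 0.00060905
Gain = 20 log₁₀(0.00060905) ≈ -64.31 dB
∠T = (0°) − (87.14° + 84.29° + 78.69°) = -250.12° ≡ 109.88° (principal value)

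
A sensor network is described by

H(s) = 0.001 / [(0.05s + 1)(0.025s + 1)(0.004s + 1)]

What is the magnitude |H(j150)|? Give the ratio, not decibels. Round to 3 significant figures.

At ω = 150 rad/s:
pole (1 + j150·0.05) = 1 + j7.5 → |·| ≈ 7.5664, ∠ ≈ 82.41°
pole (1 + j150·0.025) = 1 + j3.75 → |·| ≈ 3.881, ∠ ≈ 75.07°
pole (1 + j150·0.004) = 1 + j0.6 → |·| ≈ 1.1662, ∠ ≈ 30.96°
|H| = 0.001 · 1 / (7.5664 · 3.881 · 1.1662) ≈ 2.9201e-05

2.92e-05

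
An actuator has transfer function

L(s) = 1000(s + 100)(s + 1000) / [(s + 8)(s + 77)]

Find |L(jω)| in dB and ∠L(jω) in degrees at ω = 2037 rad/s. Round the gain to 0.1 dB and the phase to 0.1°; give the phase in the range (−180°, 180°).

At s = jω = j2037:
zero (s+100): 100 + j2037 → |·| = √(100²+2037²) = √4159369 ≈ 2039.5, ∠ = arctan(2037/100) ≈ 87.19°
zero (s+1000): 1000 + j2037 → |·| = √(1000²+2037²) = √5149369 ≈ 2269.2, ∠ = arctan(2037/1000) ≈ 63.85°
pole (s+8): 8 + j2037 → |·| = √(8²+2037²) = √4149433 ≈ 2037, ∠ = arctan(2037/8) ≈ 89.77°
pole (s+77): 77 + j2037 → |·| = √(77²+2037²) = √4155298 ≈ 2038.5, ∠ = arctan(2037/77) ≈ 87.84°
|L| = 1000 · 4.628e+06 / 4.1524e+06 ≈ 1114.5
Gain = 20 log₁₀(1114.5) ≈ 60.94 dB
∠L = 151.04° − 177.61° = -26.57°

60.9 dB, -26.6°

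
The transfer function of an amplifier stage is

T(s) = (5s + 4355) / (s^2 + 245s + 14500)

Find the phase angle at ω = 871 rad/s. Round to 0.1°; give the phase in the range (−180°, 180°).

Substitute s = j871:
Numerator: 5(j871) + 4355 = 4355 + j4355
Denominator: (j871)^2 + 245(j871) + 14500 = -744141 + j213395
|N| = √(4355² + 4355²) ≈ 6158.9, ∠N ≈ 45.00°
|D| = √(744141² + 213395²) ≈ 7.7413e+05, ∠D ≈ 164.00°
∠T = 45.00° − 164.00° = -119.00°

-119.0°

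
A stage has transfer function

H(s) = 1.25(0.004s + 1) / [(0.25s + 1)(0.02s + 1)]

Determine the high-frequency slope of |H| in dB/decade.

-20 dB/decade

Each pole contributes −20 dB/decade at high frequency; each zero contributes +20 dB/decade.
Net: 1 zero(s) − 2 pole(s) → -20 dB/decade.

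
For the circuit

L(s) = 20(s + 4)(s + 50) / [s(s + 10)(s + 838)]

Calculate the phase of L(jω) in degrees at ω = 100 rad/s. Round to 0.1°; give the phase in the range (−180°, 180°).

-30.0°

At s = jω = j100:
zero (s+4): 4 + j100 → |·| = √(4²+100²) = √10016 ≈ 100.08, ∠ = arctan(100/4) ≈ 87.71°
zero (s+50): 50 + j100 → |·| = √(50²+100²) = √12500 ≈ 111.8, ∠ = arctan(100/50) ≈ 63.43°
pole (s+10): 10 + j100 → |·| = √(10²+100²) = √10100 ≈ 100.5, ∠ = arctan(100/10) ≈ 84.29°
pole (s+838): 838 + j100 → |·| = √(838²+100²) = √712244 ≈ 843.95, ∠ = arctan(100/838) ≈ 6.81°
pole at origin: |s| = 100, ∠ = 90.00° (in denominator)
∠L = 151.14° − 181.10° = -29.96°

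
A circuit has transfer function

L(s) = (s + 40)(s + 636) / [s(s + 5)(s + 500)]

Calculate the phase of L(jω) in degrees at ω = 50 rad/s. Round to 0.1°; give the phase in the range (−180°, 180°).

At s = jω = j50:
zero (s+40): 40 + j50 → |·| = √(40²+50²) = √4100 ≈ 64.031, ∠ = arctan(50/40) ≈ 51.34°
zero (s+636): 636 + j50 → |·| = √(636²+50²) = √406996 ≈ 637.96, ∠ = arctan(50/636) ≈ 4.50°
pole (s+5): 5 + j50 → |·| = √(5²+50²) = √2525 ≈ 50.249, ∠ = arctan(50/5) ≈ 84.29°
pole (s+500): 500 + j50 → |·| = √(500²+50²) = √252500 ≈ 502.49, ∠ = arctan(50/500) ≈ 5.71°
pole at origin: |s| = 50, ∠ = 90.00° (in denominator)
∠L = 55.84° − 180.00° = -124.16°

-124.2°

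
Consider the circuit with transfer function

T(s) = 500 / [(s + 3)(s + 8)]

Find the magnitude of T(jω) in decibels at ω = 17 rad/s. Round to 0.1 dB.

At s = jω = j17:
pole (s+3): 3 + j17 → |·| = √(3²+17²) = √298 ≈ 17.263, ∠ = arctan(17/3) ≈ 79.99°
pole (s+8): 8 + j17 → |·| = √(8²+17²) = √353 ≈ 18.788, ∠ = arctan(17/8) ≈ 64.80°
|T| = 500 / 324.34 ≈ 1.5416
Gain = 20 log₁₀(1.5416) ≈ 3.76 dB

3.8 dB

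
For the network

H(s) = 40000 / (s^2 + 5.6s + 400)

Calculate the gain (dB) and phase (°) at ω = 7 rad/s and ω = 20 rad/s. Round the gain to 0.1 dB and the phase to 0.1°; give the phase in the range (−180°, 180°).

At s = jω = j7:
quadratic: (j7)² + 5.6·j7 + 400 = 351 + j39.2 → |·| ≈ 353.18, ∠ ≈ 6.37°
|H| = 40000 / 353.18 ≈ 113.26
Gain = 20 log₁₀(113.26) ≈ 41.08 dB
∠H = 0.00° − 6.37° = -6.37°

At s = jω = j20:
quadratic: (j20)² + 5.6·j20 + 400 = 0 + j112 → |·| ≈ 112, ∠ ≈ 90.00°
|H| = 40000 / 112 ≈ 357.14
Gain = 20 log₁₀(357.14) ≈ 51.06 dB
∠H = 0.00° − 90.00° = -90.00°

ω = 7: 41.1 dB, -6.4°; ω = 20: 51.1 dB, -90.0°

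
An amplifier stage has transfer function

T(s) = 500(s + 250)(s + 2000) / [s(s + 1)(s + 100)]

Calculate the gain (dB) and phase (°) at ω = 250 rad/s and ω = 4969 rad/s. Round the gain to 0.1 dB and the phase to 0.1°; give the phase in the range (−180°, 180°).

ω = 250: 26.5 dB, 164.2°; ω = 4969: -19.3 dB, -113.6°

At s = jω = j250:
zero (s+250): 250 + j250 → |·| = √(250²+250²) = √125000 ≈ 353.55, ∠ = arctan(250/250) ≈ 45.00°
zero (s+2000): 2000 + j250 → |·| = √(2000²+250²) = √4062500 ≈ 2015.6, ∠ = arctan(250/2000) ≈ 7.13°
pole (s+1): 1 + j250 → |·| = √(1²+250²) = √62501 ≈ 250, ∠ = arctan(250/1) ≈ 89.77°
pole (s+100): 100 + j250 → |·| = √(100²+250²) = √72500 ≈ 269.26, ∠ = arctan(250/100) ≈ 68.20°
pole at origin: |s| = 250, ∠ = 90.00° (in denominator)
|T| = 500 · 7.1262e+05 / 1.6829e+07 ≈ 21.172
Gain = 20 log₁₀(21.172) ≈ 26.52 dB
∠T = 52.13° − 247.97° = -195.84° ≡ 164.16° (principal value)

At s = jω = j4969:
zero (s+250): 250 + j4969 → |·| = √(250²+4969²) = √24753461 ≈ 4975.3, ∠ = arctan(4969/250) ≈ 87.12°
zero (s+2000): 2000 + j4969 → |·| = √(2000²+4969²) = √28690961 ≈ 5356.4, ∠ = arctan(4969/2000) ≈ 68.08°
pole (s+1): 1 + j4969 → |·| = √(1²+4969²) = √24690962 ≈ 4969, ∠ = arctan(4969/1) ≈ 89.99°
pole (s+100): 100 + j4969 → |·| = √(100²+4969²) = √24700961 ≈ 4970, ∠ = arctan(4969/100) ≈ 88.85°
pole at origin: |s| = 4969, ∠ = 90.00° (in denominator)
|T| = 500 · 2.665e+07 / 1.2271e+11 ≈ 0.10859
Gain = 20 log₁₀(0.10859) ≈ -19.28 dB
∠T = 155.20° − 268.84° = -113.64°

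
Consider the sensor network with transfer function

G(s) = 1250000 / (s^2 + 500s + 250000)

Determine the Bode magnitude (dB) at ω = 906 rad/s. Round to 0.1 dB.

At s = jω = j906:
quadratic: (j906)² + 500·j906 + 250000 = -570836 + j453000 → |·| ≈ 7.2874e+05, ∠ ≈ 141.57°
|G| = 1250000 / 7.2874e+05 ≈ 1.7153
Gain = 20 log₁₀(1.7153) ≈ 4.69 dB

4.7 dB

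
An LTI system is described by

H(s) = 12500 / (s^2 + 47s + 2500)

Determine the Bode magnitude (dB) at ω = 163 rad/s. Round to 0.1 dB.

-6.1 dB

At s = jω = j163:
quadratic: (j163)² + 47·j163 + 2500 = -24069 + j7661 → |·| ≈ 25259, ∠ ≈ 162.34°
|H| = 12500 / 25259 ≈ 0.49487
Gain = 20 log₁₀(0.49487) ≈ -6.11 dB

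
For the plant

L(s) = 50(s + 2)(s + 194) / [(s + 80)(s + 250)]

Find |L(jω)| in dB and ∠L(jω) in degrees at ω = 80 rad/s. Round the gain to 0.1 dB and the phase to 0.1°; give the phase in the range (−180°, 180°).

29.0 dB, 48.2°

At s = jω = j80:
zero (s+2): 2 + j80 → |·| = √(2²+80²) = √6404 ≈ 80.025, ∠ = arctan(80/2) ≈ 88.57°
zero (s+194): 194 + j80 → |·| = √(194²+80²) = √44036 ≈ 209.85, ∠ = arctan(80/194) ≈ 22.41°
pole (s+80): 80 + j80 → |·| = √(80²+80²) = √12800 ≈ 113.14, ∠ = arctan(80/80) ≈ 45.00°
pole (s+250): 250 + j80 → |·| = √(250²+80²) = √68900 ≈ 262.49, ∠ = arctan(80/250) ≈ 17.74°
|L| = 50 · 16793 / 29698 ≈ 28.273
Gain = 20 log₁₀(28.273) ≈ 29.03 dB
∠L = 110.98° − 62.74° = 48.24°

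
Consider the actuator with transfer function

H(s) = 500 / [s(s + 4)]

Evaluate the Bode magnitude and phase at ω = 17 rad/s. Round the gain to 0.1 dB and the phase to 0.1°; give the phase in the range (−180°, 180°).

4.5 dB, -166.8°

At s = jω = j17:
pole (s+4): 4 + j17 → |·| = √(4²+17²) = √305 ≈ 17.464, ∠ = arctan(17/4) ≈ 76.76°
pole at origin: |s| = 17, ∠ = 90.00° (in denominator)
|H| = 500 / 296.89 ≈ 1.6841
Gain = 20 log₁₀(1.6841) ≈ 4.53 dB
∠H = 0.00° − 166.76° = -166.76°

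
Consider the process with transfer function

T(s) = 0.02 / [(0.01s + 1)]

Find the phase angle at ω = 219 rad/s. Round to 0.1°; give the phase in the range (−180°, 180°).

-65.5°

At ω = 219 rad/s:
pole (1 + j219·0.01) = 1 + j2.19 → |·| ≈ 2.4075, ∠ ≈ 65.46°
∠T = (0°) − (65.46°) = -65.46°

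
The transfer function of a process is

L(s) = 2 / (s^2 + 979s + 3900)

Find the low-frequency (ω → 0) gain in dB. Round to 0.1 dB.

-65.8 dB

L(0) = 2 / 3900 ≈ 0.00051282
20 log₁₀(0.00051282) ≈ -65.80 dB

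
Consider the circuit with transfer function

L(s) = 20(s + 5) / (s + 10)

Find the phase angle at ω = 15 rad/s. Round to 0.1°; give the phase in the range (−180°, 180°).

At s = jω = j15:
zero (s+5): 5 + j15 → |·| = √(5²+15²) = √250 ≈ 15.811, ∠ = arctan(15/5) ≈ 71.57°
pole (s+10): 10 + j15 → |·| = √(10²+15²) = √325 ≈ 18.028, ∠ = arctan(15/10) ≈ 56.31°
∠L = 71.57° − 56.31° = 15.26°

15.3°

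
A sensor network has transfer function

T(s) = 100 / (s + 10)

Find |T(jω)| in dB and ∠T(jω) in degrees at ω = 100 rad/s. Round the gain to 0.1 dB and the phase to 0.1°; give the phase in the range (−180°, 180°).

Substitute s = j100:
Numerator: 100 = 100 + j0
Denominator: (j100) + 10 = 10 + j100
|N| = √(100² + 0²) ≈ 100, ∠N ≈ 0.00°
|D| = √(10² + 100²) ≈ 100.5, ∠D ≈ 84.29°
|T| = 100 / 100.5 ≈ 0.99502
Gain = 20 log₁₀(0.99502) ≈ -0.04 dB
∠T = 0.00° − 84.29° = -84.29°

-0.0 dB, -84.3°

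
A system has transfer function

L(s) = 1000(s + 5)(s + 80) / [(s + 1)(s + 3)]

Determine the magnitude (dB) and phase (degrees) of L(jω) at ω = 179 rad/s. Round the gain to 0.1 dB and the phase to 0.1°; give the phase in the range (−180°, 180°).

60.8 dB, -24.4°

At s = jω = j179:
zero (s+5): 5 + j179 → |·| = √(5²+179²) = √32066 ≈ 179.07, ∠ = arctan(179/5) ≈ 88.40°
zero (s+80): 80 + j179 → |·| = √(80²+179²) = √38441 ≈ 196.06, ∠ = arctan(179/80) ≈ 65.92°
pole (s+1): 1 + j179 → |·| = √(1²+179²) = √32042 ≈ 179, ∠ = arctan(179/1) ≈ 89.68°
pole (s+3): 3 + j179 → |·| = √(3²+179²) = √32050 ≈ 179.03, ∠ = arctan(179/3) ≈ 89.04°
|L| = 1000 · 35108 / 32046 ≈ 1095.6
Gain = 20 log₁₀(1095.6) ≈ 60.79 dB
∠L = 154.32° − 178.72° = -24.40°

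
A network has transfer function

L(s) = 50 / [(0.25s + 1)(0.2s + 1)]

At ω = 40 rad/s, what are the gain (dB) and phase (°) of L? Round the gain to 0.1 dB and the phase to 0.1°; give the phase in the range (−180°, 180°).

-4.2 dB, -167.2°

At ω = 40 rad/s:
pole (1 + j40·0.25) = 1 + j10 → |·| ≈ 10.05, ∠ ≈ 84.29°
pole (1 + j40·0.2) = 1 + j8 → |·| ≈ 8.0623, ∠ ≈ 82.87°
|L| = 50 · 1 / (10.05 · 8.0623) ≈ 0.61708
Gain = 20 log₁₀(0.61708) ≈ -4.19 dB
∠L = (0°) − (84.29° + 82.87°) = -167.16°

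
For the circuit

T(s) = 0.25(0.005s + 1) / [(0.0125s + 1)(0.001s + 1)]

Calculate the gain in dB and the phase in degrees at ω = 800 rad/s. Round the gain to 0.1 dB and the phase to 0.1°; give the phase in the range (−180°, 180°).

At ω = 800 rad/s:
zero (1 + j800·0.005) = 1 + j4 → |·| ≈ 4.1231, ∠ ≈ 75.96°
pole (1 + j800·0.0125) = 1 + j10 → |·| ≈ 10.05, ∠ ≈ 84.29°
pole (1 + j800·0.001) = 1 + j0.8 → |·| ≈ 1.2806, ∠ ≈ 38.66°
|T| = 0.25 · 4.1231 / (10.05 · 1.2806) ≈ 0.080091
Gain = 20 log₁₀(0.080091) ≈ -21.93 dB
∠T = (75.96°) − (84.29° + 38.66°) = -46.99°

-21.9 dB, -47.0°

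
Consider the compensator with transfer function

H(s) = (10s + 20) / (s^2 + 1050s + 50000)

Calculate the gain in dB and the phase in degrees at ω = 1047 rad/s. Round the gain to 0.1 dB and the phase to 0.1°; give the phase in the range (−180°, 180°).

Substitute s = j1047:
Numerator: 10(j1047) + 20 = 20 + j10470
Denominator: (j1047)^2 + 1050(j1047) + 50000 = -1046209 + j1099350
|N| = √(20² + 10470²) ≈ 10470, ∠N ≈ 89.89°
|D| = √(1046209² + 1099350²) ≈ 1.5176e+06, ∠D ≈ 133.58°
|H| = 10470 / 1.5176e+06 ≈ 0.0068991
Gain = 20 log₁₀(0.0068991) ≈ -43.22 dB
∠H = 89.89° − 133.58° = -43.69°

-43.2 dB, -43.7°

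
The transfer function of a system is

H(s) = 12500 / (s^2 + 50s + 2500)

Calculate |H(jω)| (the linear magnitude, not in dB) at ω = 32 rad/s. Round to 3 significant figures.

5.74

At s = jω = j32:
quadratic: (j32)² + 50·j32 + 2500 = 1476 + j1600 → |·| ≈ 2176.8, ∠ ≈ 47.31°
|H| = 12500 / 2176.8 ≈ 5.7424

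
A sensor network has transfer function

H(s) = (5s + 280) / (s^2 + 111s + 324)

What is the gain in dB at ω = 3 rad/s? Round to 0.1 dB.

Substitute s = j3:
Numerator: 5(j3) + 280 = 280 + j15
Denominator: (j3)^2 + 111(j3) + 324 = 315 + j333
|N| = √(280² + 15²) ≈ 280.4, ∠N ≈ 3.07°
|D| = √(315² + 333²) ≈ 458.38, ∠D ≈ 46.59°
|H| = 280.4 / 458.38 ≈ 0.61172
Gain = 20 log₁₀(0.61172) ≈ -4.27 dB

-4.3 dB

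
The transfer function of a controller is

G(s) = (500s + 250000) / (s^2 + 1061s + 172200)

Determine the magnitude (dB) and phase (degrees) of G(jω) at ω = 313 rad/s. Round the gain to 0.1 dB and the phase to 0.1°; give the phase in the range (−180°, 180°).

-1.2 dB, -45.4°

Substitute s = j313:
Numerator: 500(j313) + 250000 = 250000 + j156500
Denominator: (j313)^2 + 1061(j313) + 172200 = 74231 + j332093
|N| = √(250000² + 156500²) ≈ 2.9494e+05, ∠N ≈ 32.05°
|D| = √(74231² + 332093²) ≈ 3.4029e+05, ∠D ≈ 77.40°
|G| = 2.9494e+05 / 3.4029e+05 ≈ 0.86673
Gain = 20 log₁₀(0.86673) ≈ -1.24 dB
∠G = 32.05° − 77.40° = -45.35°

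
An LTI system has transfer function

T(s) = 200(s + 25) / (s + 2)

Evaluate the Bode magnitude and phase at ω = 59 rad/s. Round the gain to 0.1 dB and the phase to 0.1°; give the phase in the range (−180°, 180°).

46.7 dB, -21.0°

At s = jω = j59:
zero (s+25): 25 + j59 → |·| = √(25²+59²) = √4106 ≈ 64.078, ∠ = arctan(59/25) ≈ 67.04°
pole (s+2): 2 + j59 → |·| = √(2²+59²) = √3485 ≈ 59.034, ∠ = arctan(59/2) ≈ 88.06°
|T| = 200 · 64.078 / 59.034 ≈ 217.09
Gain = 20 log₁₀(217.09) ≈ 46.73 dB
∠T = 67.04° − 88.06° = -21.02°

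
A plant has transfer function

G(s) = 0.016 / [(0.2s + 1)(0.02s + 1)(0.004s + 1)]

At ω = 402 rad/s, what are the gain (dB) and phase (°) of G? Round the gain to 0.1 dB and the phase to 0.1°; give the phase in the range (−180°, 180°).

-97.7 dB, 129.7°

At ω = 402 rad/s:
pole (1 + j402·0.2) = 1 + j80.4 → |·| ≈ 80.406, ∠ ≈ 89.29°
pole (1 + j402·0.02) = 1 + j8.04 → |·| ≈ 8.102, ∠ ≈ 82.91°
pole (1 + j402·0.004) = 1 + j1.608 → |·| ≈ 1.8936, ∠ ≈ 58.12°
|G| = 0.016 · 1 / (80.406 · 8.102 · 1.8936) ≈ 1.297e-05
Gain = 20 log₁₀(1.297e-05) ≈ -97.74 dB
∠G = (0°) − (89.29° + 82.91° + 58.12°) = -230.32° ≡ 129.68° (principal value)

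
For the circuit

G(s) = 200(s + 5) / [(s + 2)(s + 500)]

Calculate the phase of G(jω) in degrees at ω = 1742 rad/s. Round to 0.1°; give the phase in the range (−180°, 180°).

-74.1°

At s = jω = j1742:
zero (s+5): 5 + j1742 → |·| = √(5²+1742²) = √3034589 ≈ 1742, ∠ = arctan(1742/5) ≈ 89.84°
pole (s+2): 2 + j1742 → |·| = √(2²+1742²) = √3034568 ≈ 1742, ∠ = arctan(1742/2) ≈ 89.93°
pole (s+500): 500 + j1742 → |·| = √(500²+1742²) = √3284564 ≈ 1812.3, ∠ = arctan(1742/500) ≈ 73.99°
∠G = 89.84° − 163.92° = -74.08°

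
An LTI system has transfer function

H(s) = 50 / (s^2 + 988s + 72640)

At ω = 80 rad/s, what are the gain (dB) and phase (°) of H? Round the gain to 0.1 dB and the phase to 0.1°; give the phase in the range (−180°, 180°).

-66.3 dB, -50.0°

Substitute s = j80:
Numerator: 50 = 50 + j0
Denominator: (j80)^2 + 988(j80) + 72640 = 66240 + j79040
|N| = √(50² + 0²) ≈ 50, ∠N ≈ 0.00°
|D| = √(66240² + 79040²) ≈ 1.0313e+05, ∠D ≈ 50.04°
|H| = 50 / 1.0313e+05 ≈ 0.00048482
Gain = 20 log₁₀(0.00048482) ≈ -66.29 dB
∠H = 0.00° − 50.04° = -50.04°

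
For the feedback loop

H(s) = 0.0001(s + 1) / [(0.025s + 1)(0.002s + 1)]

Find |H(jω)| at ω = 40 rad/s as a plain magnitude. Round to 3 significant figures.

At ω = 40 rad/s:
zero (1 + j40·1) = 1 + j40 → |·| ≈ 40.012, ∠ ≈ 88.57°
pole (1 + j40·0.025) = 1 + j1 → |·| ≈ 1.4142, ∠ ≈ 45.00°
pole (1 + j40·0.002) = 1 + j0.08 → |·| ≈ 1.0032, ∠ ≈ 4.57°
|H| = 0.0001 · 40.012 / (1.4142 · 1.0032) ≈ 0.0028203

0.00282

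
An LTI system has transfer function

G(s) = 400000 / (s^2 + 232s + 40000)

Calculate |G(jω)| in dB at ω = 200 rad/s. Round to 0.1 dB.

At s = jω = j200:
quadratic: (j200)² + 232·j200 + 40000 = 0 + j46400 → |·| ≈ 46400, ∠ ≈ 90.00°
|G| = 400000 / 46400 ≈ 8.6207
Gain = 20 log₁₀(8.6207) ≈ 18.71 dB

18.7 dB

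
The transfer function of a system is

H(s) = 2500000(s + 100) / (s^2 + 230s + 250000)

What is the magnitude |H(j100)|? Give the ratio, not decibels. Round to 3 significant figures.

At s = jω = j100:
zero (s+100): 100 + j100 → |·| = √(100²+100²) = √20000 ≈ 141.42, ∠ = arctan(100/100) ≈ 45.00°
quadratic: (j100)² + 230·j100 + 250000 = 240000 + j23000 → |·| ≈ 2.411e+05, ∠ ≈ 5.47°
|H| = 2500000 · 141.42 / 2.411e+05 ≈ 1466.4

1.47e+03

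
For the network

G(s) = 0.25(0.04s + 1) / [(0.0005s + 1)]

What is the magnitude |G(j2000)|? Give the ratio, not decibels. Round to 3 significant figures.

At ω = 2000 rad/s:
zero (1 + j2000·0.04) = 1 + j80 → |·| ≈ 80.006, ∠ ≈ 89.28°
pole (1 + j2000·0.0005) = 1 + j1 → |·| ≈ 1.4142, ∠ ≈ 45.00°
|G| = 0.25 · 80.006 / (1.4142) ≈ 14.143

14.1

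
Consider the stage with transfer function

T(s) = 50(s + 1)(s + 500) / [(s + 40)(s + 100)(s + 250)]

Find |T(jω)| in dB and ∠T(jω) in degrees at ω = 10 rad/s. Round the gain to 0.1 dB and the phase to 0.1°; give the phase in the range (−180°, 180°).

At s = jω = j10:
zero (s+1): 1 + j10 → |·| = √(1²+10²) = √101 ≈ 10.05, ∠ = arctan(10/1) ≈ 84.29°
zero (s+500): 500 + j10 → |·| = √(500²+10²) = √250100 ≈ 500.1, ∠ = arctan(10/500) ≈ 1.15°
pole (s+40): 40 + j10 → |·| = √(40²+10²) = √1700 ≈ 41.231, ∠ = arctan(10/40) ≈ 14.04°
pole (s+100): 100 + j10 → |·| = √(100²+10²) = √10100 ≈ 100.5, ∠ = arctan(10/100) ≈ 5.71°
pole (s+250): 250 + j10 → |·| = √(250²+10²) = √62600 ≈ 250.2, ∠ = arctan(10/250) ≈ 2.29°
|T| = 50 · 5026 / 1.0368e+06 ≈ 0.24238
Gain = 20 log₁₀(0.24238) ≈ -12.31 dB
∠T = 85.44° − 22.04° = 63.40°

-12.3 dB, 63.4°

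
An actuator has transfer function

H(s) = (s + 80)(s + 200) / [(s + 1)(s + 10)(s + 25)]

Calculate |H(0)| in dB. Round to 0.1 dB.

H(0) = 1·80·200 / (1·10·25) = 64
20 log₁₀(64) ≈ 36.12 dB

36.1 dB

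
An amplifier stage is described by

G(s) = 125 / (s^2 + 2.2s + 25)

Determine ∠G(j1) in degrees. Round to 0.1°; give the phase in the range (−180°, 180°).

-5.2°

At s = jω = j1:
quadratic: (j1)² + 2.2·j1 + 25 = 24 + j2.2 → |·| ≈ 24.101, ∠ ≈ 5.24°
∠G = 0.00° − 5.24° = -5.24°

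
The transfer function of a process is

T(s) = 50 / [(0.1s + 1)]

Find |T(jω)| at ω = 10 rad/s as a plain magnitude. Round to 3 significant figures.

At ω = 10 rad/s:
pole (1 + j10·0.1) = 1 + j1 → |·| ≈ 1.4142, ∠ ≈ 45.00°
|T| = 50 · 1 / (1.4142) ≈ 35.356

35.4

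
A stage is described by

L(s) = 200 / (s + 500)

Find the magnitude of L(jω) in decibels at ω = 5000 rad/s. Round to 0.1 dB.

-28.0 dB

At s = jω = j5000:
pole (s+500): 500 + j5000 → |·| = √(500²+5000²) = √25250000 ≈ 5024.9, ∠ = arctan(5000/500) ≈ 84.29°
|L| = 200 / 5024.9 ≈ 0.039802
Gain = 20 log₁₀(0.039802) ≈ -28.00 dB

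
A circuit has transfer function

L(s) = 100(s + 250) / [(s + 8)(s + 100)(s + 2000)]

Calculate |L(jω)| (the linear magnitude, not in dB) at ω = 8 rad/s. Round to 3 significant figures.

At s = jω = j8:
zero (s+250): 250 + j8 → |·| = √(250²+8²) = √62564 ≈ 250.13, ∠ = arctan(8/250) ≈ 1.83°
pole (s+8): 8 + j8 → |·| = √(8²+8²) = √128 ≈ 11.314, ∠ = arctan(8/8) ≈ 45.00°
pole (s+100): 100 + j8 → |·| = √(100²+8²) = √10064 ≈ 100.32, ∠ = arctan(8/100) ≈ 4.57°
pole (s+2000): 2000 + j8 → |·| = √(2000²+8²) = √4000064 ≈ 2000, ∠ = arctan(8/2000) ≈ 0.23°
|L| = 100 · 250.13 / 2.27e+06 ≈ 0.011019

0.0110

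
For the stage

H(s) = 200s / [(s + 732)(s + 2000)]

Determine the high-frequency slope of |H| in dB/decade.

-20 dB/decade

Each pole contributes −20 dB/decade at high frequency; each zero contributes +20 dB/decade.
Net: 1 zero(s) − 2 pole(s) → -20 dB/decade.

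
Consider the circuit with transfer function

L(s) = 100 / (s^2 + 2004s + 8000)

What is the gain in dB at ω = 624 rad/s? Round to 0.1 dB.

-82.3 dB

Substitute s = j624:
Numerator: 100 = 100 + j0
Denominator: (j624)^2 + 2004(j624) + 8000 = -381376 + j1250496
|N| = √(100² + 0²) ≈ 100, ∠N ≈ 0.00°
|D| = √(381376² + 1250496²) ≈ 1.3074e+06, ∠D ≈ 106.96°
|L| = 100 / 1.3074e+06 ≈ 7.6488e-05
Gain = 20 log₁₀(7.6488e-05) ≈ -82.33 dB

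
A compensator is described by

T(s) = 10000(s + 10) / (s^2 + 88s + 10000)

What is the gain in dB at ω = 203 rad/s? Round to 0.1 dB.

At s = jω = j203:
zero (s+10): 10 + j203 → |·| = √(10²+203²) = √41309 ≈ 203.25, ∠ = arctan(203/10) ≈ 87.18°
quadratic: (j203)² + 88·j203 + 10000 = -31209 + j17864 → |·| ≈ 35960, ∠ ≈ 150.21°
|T| = 10000 · 203.25 / 35960 ≈ 56.521
Gain = 20 log₁₀(56.521) ≈ 35.04 dB

35.0 dB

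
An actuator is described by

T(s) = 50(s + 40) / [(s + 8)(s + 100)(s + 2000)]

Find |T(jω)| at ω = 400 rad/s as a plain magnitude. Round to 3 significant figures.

At s = jω = j400:
zero (s+40): 40 + j400 → |·| = √(40²+400²) = √161600 ≈ 402, ∠ = arctan(400/40) ≈ 84.29°
pole (s+8): 8 + j400 → |·| = √(8²+400²) = √160064 ≈ 400.08, ∠ = arctan(400/8) ≈ 88.85°
pole (s+100): 100 + j400 → |·| = √(100²+400²) = √170000 ≈ 412.31, ∠ = arctan(400/100) ≈ 75.96°
pole (s+2000): 2000 + j400 → |·| = √(2000²+400²) = √4160000 ≈ 2039.6, ∠ = arctan(400/2000) ≈ 11.31°
|T| = 50 · 402 / 3.3645e+08 ≈ 5.9741e-05

5.97e-05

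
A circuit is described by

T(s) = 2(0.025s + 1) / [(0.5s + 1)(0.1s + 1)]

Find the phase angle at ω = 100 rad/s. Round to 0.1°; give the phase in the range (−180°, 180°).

-104.9°

At ω = 100 rad/s:
zero (1 + j100·0.025) = 1 + j2.5 → |·| ≈ 2.6926, ∠ ≈ 68.20°
pole (1 + j100·0.5) = 1 + j50 → |·| ≈ 50.01, ∠ ≈ 88.85°
pole (1 + j100·0.1) = 1 + j10 → |·| ≈ 10.05, ∠ ≈ 84.29°
∠T = (68.20°) − (88.85° + 84.29°) = -104.94°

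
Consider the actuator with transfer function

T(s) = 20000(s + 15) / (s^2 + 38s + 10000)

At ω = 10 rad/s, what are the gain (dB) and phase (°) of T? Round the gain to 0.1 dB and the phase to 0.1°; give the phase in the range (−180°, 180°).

At s = jω = j10:
zero (s+15): 15 + j10 → |·| = √(15²+10²) = √325 ≈ 18.028, ∠ = arctan(10/15) ≈ 33.69°
quadratic: (j10)² + 38·j10 + 10000 = 9900 + j380 → |·| ≈ 9907.3, ∠ ≈ 2.20°
|T| = 20000 · 18.028 / 9907.3 ≈ 36.393
Gain = 20 log₁₀(36.393) ≈ 31.22 dB
∠T = 33.69° − 2.20° = 31.49°

31.2 dB, 31.5°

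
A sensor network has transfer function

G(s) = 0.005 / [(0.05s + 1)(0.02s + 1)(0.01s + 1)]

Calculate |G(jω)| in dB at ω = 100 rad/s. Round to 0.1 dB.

-70.2 dB

At ω = 100 rad/s:
pole (1 + j100·0.05) = 1 + j5 → |·| ≈ 5.099, ∠ ≈ 78.69°
pole (1 + j100·0.02) = 1 + j2 → |·| ≈ 2.2361, ∠ ≈ 63.43°
pole (1 + j100·0.01) = 1 + j1 → |·| ≈ 1.4142, ∠ ≈ 45.00°
|G| = 0.005 · 1 / (5.099 · 2.2361 · 1.4142) ≈ 0.00031009
Gain = 20 log₁₀(0.00031009) ≈ -70.17 dB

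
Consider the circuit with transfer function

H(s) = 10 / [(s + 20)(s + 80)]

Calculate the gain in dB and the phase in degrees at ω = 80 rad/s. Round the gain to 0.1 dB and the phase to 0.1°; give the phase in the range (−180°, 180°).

-59.4 dB, -121.0°

At s = jω = j80:
pole (s+20): 20 + j80 → |·| = √(20²+80²) = √6800 ≈ 82.462, ∠ = arctan(80/20) ≈ 75.96°
pole (s+80): 80 + j80 → |·| = √(80²+80²) = √12800 ≈ 113.14, ∠ = arctan(80/80) ≈ 45.00°
|H| = 10 / 9329.8 ≈ 0.0010718
Gain = 20 log₁₀(0.0010718) ≈ -59.40 dB
∠H = 0.00° − 120.96° = -120.96°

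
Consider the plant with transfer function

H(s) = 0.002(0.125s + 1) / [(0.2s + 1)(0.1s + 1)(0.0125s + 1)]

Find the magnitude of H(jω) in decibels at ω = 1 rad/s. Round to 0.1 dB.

-54.1 dB

At ω = 1 rad/s:
zero (1 + j1·0.125) = 1 + j0.125 → |·| ≈ 1.0078, ∠ ≈ 7.13°
pole (1 + j1·0.2) = 1 + j0.2 → |·| ≈ 1.0198, ∠ ≈ 11.31°
pole (1 + j1·0.1) = 1 + j0.1 → |·| ≈ 1.005, ∠ ≈ 5.71°
pole (1 + j1·0.0125) = 1 + j0.0125 → |·| ≈ 1.0001, ∠ ≈ 0.72°
|H| = 0.002 · 1.0078 / (1.0198 · 1.005 · 1.0001) ≈ 0.0019664
Gain = 20 log₁₀(0.0019664) ≈ -54.13 dB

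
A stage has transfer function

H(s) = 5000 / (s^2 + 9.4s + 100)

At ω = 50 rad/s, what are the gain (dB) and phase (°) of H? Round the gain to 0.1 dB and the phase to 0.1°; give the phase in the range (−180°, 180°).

6.2 dB, -168.9°

At s = jω = j50:
quadratic: (j50)² + 9.4·j50 + 100 = -2400 + j470 → |·| ≈ 2445.6, ∠ ≈ 168.92°
|H| = 5000 / 2445.6 ≈ 2.0445
Gain = 20 log₁₀(2.0445) ≈ 6.21 dB
∠H = 0.00° − 168.92° = -168.92°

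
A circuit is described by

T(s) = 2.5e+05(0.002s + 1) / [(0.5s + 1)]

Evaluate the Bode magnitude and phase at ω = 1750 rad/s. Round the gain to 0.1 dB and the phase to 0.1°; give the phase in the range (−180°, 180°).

60.3 dB, -15.9°

At ω = 1750 rad/s:
zero (1 + j1750·0.002) = 1 + j3.5 → |·| ≈ 3.6401, ∠ ≈ 74.05°
pole (1 + j1750·0.5) = 1 + j875 → |·| ≈ 875, ∠ ≈ 89.93°
|T| = 2.5e+05 · 3.6401 / (875) ≈ 1040
Gain = 20 log₁₀(1040) ≈ 60.34 dB
∠T = (74.05°) − (89.93°) = -15.88°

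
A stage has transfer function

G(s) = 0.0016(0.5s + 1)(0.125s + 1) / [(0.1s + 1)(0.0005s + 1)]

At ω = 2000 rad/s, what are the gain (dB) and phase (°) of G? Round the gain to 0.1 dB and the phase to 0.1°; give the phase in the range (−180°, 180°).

3.0 dB, 45.0°

At ω = 2000 rad/s:
zero (1 + j2000·0.5) = 1 + j1000 → |·| ≈ 1000, ∠ ≈ 89.94°
zero (1 + j2000·0.125) = 1 + j250 → |·| ≈ 250, ∠ ≈ 89.77°
pole (1 + j2000·0.1) = 1 + j200 → |·| ≈ 200, ∠ ≈ 89.71°
pole (1 + j2000·0.0005) = 1 + j1 → |·| ≈ 1.4142, ∠ ≈ 45.00°
|G| = 0.0016 · 1000 · 250 / (200 · 1.4142) ≈ 1.4142
Gain = 20 log₁₀(1.4142) ≈ 3.01 dB
∠G = (89.94° + 89.77°) − (89.71° + 45.00°) = 45.00°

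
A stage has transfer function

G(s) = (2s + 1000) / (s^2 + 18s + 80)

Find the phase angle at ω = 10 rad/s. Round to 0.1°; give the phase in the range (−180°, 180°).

-95.2°

Substitute s = j10:
Numerator: 2(j10) + 1000 = 1000 + j20
Denominator: (j10)^2 + 18(j10) + 80 = -20 + j180
|N| = √(1000² + 20²) ≈ 1000.2, ∠N ≈ 1.15°
|D| = √(20² + 180²) ≈ 181.11, ∠D ≈ 96.34°
∠G = 1.15° − 96.34° = -95.19°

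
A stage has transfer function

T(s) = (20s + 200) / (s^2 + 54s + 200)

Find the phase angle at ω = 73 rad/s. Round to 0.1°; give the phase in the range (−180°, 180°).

-60.3°

Substitute s = j73:
Numerator: 20(j73) + 200 = 200 + j1460
Denominator: (j73)^2 + 54(j73) + 200 = -5129 + j3942
|N| = √(200² + 1460²) ≈ 1473.6, ∠N ≈ 82.20°
|D| = √(5129² + 3942²) ≈ 6468.8, ∠D ≈ 142.46°
∠T = 82.20° − 142.46° = -60.26°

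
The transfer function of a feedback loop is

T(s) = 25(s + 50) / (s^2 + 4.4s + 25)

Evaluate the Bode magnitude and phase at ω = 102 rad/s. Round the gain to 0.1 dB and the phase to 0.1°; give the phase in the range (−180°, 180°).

At s = jω = j102:
zero (s+50): 50 + j102 → |·| = √(50²+102²) = √12904 ≈ 113.6, ∠ = arctan(102/50) ≈ 63.89°
quadratic: (j102)² + 4.4·j102 + 25 = -10379 + j448.8 → |·| ≈ 10389, ∠ ≈ 177.52°
|T| = 25 · 113.6 / 10389 ≈ 0.27337
Gain = 20 log₁₀(0.27337) ≈ -11.26 dB
∠T = 63.89° − 177.52° = -113.63°

-11.3 dB, -113.6°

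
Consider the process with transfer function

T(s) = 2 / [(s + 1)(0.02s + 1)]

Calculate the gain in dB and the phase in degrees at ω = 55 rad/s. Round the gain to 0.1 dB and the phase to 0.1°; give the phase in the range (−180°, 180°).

-32.2 dB, -136.7°

At ω = 55 rad/s:
pole (1 + j55·1) = 1 + j55 → |·| ≈ 55.009, ∠ ≈ 88.96°
pole (1 + j55·0.02) = 1 + j1.1 → |·| ≈ 1.4866, ∠ ≈ 47.73°
|T| = 2 · 1 / (55.009 · 1.4866) ≈ 0.024457
Gain = 20 log₁₀(0.024457) ≈ -32.23 dB
∠T = (0°) − (88.96° + 47.73°) = -136.69°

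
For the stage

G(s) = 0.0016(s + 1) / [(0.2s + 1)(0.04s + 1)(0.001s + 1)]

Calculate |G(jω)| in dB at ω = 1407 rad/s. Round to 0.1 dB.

-81.7 dB

At ω = 1407 rad/s:
zero (1 + j1407·1) = 1 + j1407 → |·| ≈ 1407, ∠ ≈ 89.96°
pole (1 + j1407·0.2) = 1 + j281.4 → |·| ≈ 281.4, ∠ ≈ 89.80°
pole (1 + j1407·0.04) = 1 + j56.28 → |·| ≈ 56.289, ∠ ≈ 88.98°
pole (1 + j1407·0.001) = 1 + j1.407 → |·| ≈ 1.7262, ∠ ≈ 54.60°
|G| = 0.0016 · 1407 / (281.4 · 56.289 · 1.7262) ≈ 8.2333e-05
Gain = 20 log₁₀(8.2333e-05) ≈ -81.69 dB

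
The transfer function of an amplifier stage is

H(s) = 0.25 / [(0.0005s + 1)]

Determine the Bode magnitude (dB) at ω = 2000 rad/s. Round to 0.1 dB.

At ω = 2000 rad/s:
pole (1 + j2000·0.0005) = 1 + j1 → |·| ≈ 1.4142, ∠ ≈ 45.00°
|H| = 0.25 · 1 / (1.4142) ≈ 0.17678
Gain = 20 log₁₀(0.17678) ≈ -15.05 dB

-15.1 dB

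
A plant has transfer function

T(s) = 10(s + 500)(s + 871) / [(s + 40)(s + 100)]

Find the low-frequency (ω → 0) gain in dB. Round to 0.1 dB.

60.7 dB

T(0) = 10·500·871 / (40·100) ≈ 1088.8
20 log₁₀(1088.8) ≈ 60.74 dB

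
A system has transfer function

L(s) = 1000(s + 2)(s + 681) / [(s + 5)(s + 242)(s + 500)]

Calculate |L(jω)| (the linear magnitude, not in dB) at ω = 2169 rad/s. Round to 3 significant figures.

0.468

At s = jω = j2169:
zero (s+2): 2 + j2169 → |·| = √(2²+2169²) = √4704565 ≈ 2169, ∠ = arctan(2169/2) ≈ 89.95°
zero (s+681): 681 + j2169 → |·| = √(681²+2169²) = √5168322 ≈ 2273.4, ∠ = arctan(2169/681) ≈ 72.57°
pole (s+5): 5 + j2169 → |·| = √(5²+2169²) = √4704586 ≈ 2169, ∠ = arctan(2169/5) ≈ 89.87°
pole (s+242): 242 + j2169 → |·| = √(242²+2169²) = √4763125 ≈ 2182.5, ∠ = arctan(2169/242) ≈ 83.63°
pole (s+500): 500 + j2169 → |·| = √(500²+2169²) = √4954561 ≈ 2225.9, ∠ = arctan(2169/500) ≈ 77.02°
|L| = 1000 · 4.931e+06 / 1.0537e+10 ≈ 0.46797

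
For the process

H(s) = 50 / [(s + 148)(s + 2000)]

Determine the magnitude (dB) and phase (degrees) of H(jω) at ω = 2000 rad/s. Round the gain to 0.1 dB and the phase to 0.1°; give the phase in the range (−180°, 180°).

-101.1 dB, -130.8°

At s = jω = j2000:
pole (s+148): 148 + j2000 → |·| = √(148²+2000²) = √4021904 ≈ 2005.5, ∠ = arctan(2000/148) ≈ 85.77°
pole (s+2000): 2000 + j2000 → |·| = √(2000²+2000²) = √8000000 ≈ 2828.4, ∠ = arctan(2000/2000) ≈ 45.00°
|H| = 50 / 5.6724e+06 ≈ 8.8146e-06
Gain = 20 log₁₀(8.8146e-06) ≈ -101.10 dB
∠H = 0.00° − 130.77° = -130.77°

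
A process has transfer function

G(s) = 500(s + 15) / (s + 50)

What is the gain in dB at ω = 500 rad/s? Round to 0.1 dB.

53.9 dB

At s = jω = j500:
zero (s+15): 15 + j500 → |·| = √(15²+500²) = √250225 ≈ 500.22, ∠ = arctan(500/15) ≈ 88.28°
pole (s+50): 50 + j500 → |·| = √(50²+500²) = √252500 ≈ 502.49, ∠ = arctan(500/50) ≈ 84.29°
|G| = 500 · 500.22 / 502.49 ≈ 497.74
Gain = 20 log₁₀(497.74) ≈ 53.94 dB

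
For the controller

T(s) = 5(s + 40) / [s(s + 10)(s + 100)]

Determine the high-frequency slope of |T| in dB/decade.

Each pole contributes −20 dB/decade at high frequency; each zero contributes +20 dB/decade.
Net: 1 zero(s) − 3 pole(s) → -40 dB/decade.

-40 dB/decade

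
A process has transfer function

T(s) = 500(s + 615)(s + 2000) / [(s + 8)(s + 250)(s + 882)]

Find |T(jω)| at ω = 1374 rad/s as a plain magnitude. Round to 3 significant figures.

0.583

At s = jω = j1374:
zero (s+615): 615 + j1374 → |·| = √(615²+1374²) = √2266101 ≈ 1505.4, ∠ = arctan(1374/615) ≈ 65.89°
zero (s+2000): 2000 + j1374 → |·| = √(2000²+1374²) = √5887876 ≈ 2426.5, ∠ = arctan(1374/2000) ≈ 34.49°
pole (s+8): 8 + j1374 → |·| = √(8²+1374²) = √1887940 ≈ 1374, ∠ = arctan(1374/8) ≈ 89.67°
pole (s+250): 250 + j1374 → |·| = √(250²+1374²) = √1950376 ≈ 1396.6, ∠ = arctan(1374/250) ≈ 79.69°
pole (s+882): 882 + j1374 → |·| = √(882²+1374²) = √2665800 ≈ 1632.7, ∠ = arctan(1374/882) ≈ 57.30°
|T| = 500 · 3.6529e+06 / 3.133e+09 ≈ 0.58297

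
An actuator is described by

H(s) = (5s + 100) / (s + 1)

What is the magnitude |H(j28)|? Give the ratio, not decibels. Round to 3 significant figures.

6.14

Substitute s = j28:
Numerator: 5(j28) + 100 = 100 + j140
Denominator: (j28) + 1 = 1 + j28
|N| = √(100² + 140²) ≈ 172.05, ∠N ≈ 54.46°
|D| = √(1² + 28²) ≈ 28.018, ∠D ≈ 87.95°
|H| = 172.05 / 28.018 ≈ 6.1407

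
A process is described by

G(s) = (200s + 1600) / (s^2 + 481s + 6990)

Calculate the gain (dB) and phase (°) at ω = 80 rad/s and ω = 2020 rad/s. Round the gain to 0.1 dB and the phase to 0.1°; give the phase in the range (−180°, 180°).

ω = 80: -7.6 dB, -4.8°; ω = 2020: -20.3 dB, -76.8°

Substitute s = j80:
Numerator: 200(j80) + 1600 = 1600 + j16000
Denominator: (j80)^2 + 481(j80) + 6990 = 590 + j38480
|N| = √(1600² + 16000²) ≈ 16080, ∠N ≈ 84.29°
|D| = √(590² + 38480²) ≈ 38485, ∠D ≈ 89.12°
|G| = 16080 / 38485 ≈ 0.41783
Gain = 20 log₁₀(0.41783) ≈ -7.58 dB
∠G = 84.29° − 89.12° = -4.83°

Substitute s = j2020:
Numerator: 200(j2020) + 1600 = 1600 + j404000
Denominator: (j2020)^2 + 481(j2020) + 6990 = -4073410 + j971620
|N| = √(1600² + 404000²) ≈ 4.04e+05, ∠N ≈ 89.77°
|D| = √(4073410² + 971620²) ≈ 4.1877e+06, ∠D ≈ 166.58°
|G| = 4.04e+05 / 4.1877e+06 ≈ 0.096473
Gain = 20 log₁₀(0.096473) ≈ -20.31 dB
∠G = 89.77° − 166.58° = -76.81°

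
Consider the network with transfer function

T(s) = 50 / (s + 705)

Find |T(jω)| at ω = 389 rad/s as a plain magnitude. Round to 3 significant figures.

0.0621

Substitute s = j389:
Numerator: 50 = 50 + j0
Denominator: (j389) + 705 = 705 + j389
|N| = √(50² + 0²) ≈ 50, ∠N ≈ 0.00°
|D| = √(705² + 389²) ≈ 805.2, ∠D ≈ 28.89°
|T| = 50 / 805.2 ≈ 0.062096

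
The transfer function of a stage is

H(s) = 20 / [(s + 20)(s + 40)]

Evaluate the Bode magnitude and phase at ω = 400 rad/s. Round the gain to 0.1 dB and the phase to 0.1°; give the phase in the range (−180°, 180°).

At s = jω = j400:
pole (s+20): 20 + j400 → |·| = √(20²+400²) = √160400 ≈ 400.5, ∠ = arctan(400/20) ≈ 87.14°
pole (s+40): 40 + j400 → |·| = √(40²+400²) = √161600 ≈ 402, ∠ = arctan(400/40) ≈ 84.29°
|H| = 20 / 1.61e+05 ≈ 0.00012422
Gain = 20 log₁₀(0.00012422) ≈ -78.12 dB
∠H = 0.00° − 171.43° = -171.43°

-78.1 dB, -171.4°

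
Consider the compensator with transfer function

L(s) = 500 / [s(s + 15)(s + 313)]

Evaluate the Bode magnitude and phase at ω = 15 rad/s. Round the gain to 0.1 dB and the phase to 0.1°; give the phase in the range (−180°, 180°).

-46.0 dB, -137.7°

At s = jω = j15:
pole (s+15): 15 + j15 → |·| = √(15²+15²) = √450 ≈ 21.213, ∠ = arctan(15/15) ≈ 45.00°
pole (s+313): 313 + j15 → |·| = √(313²+15²) = √98194 ≈ 313.36, ∠ = arctan(15/313) ≈ 2.74°
pole at origin: |s| = 15, ∠ = 90.00° (in denominator)
|L| = 500 / 99710 ≈ 0.0050145
Gain = 20 log₁₀(0.0050145) ≈ -46.00 dB
∠L = 0.00° − 137.74° = -137.74°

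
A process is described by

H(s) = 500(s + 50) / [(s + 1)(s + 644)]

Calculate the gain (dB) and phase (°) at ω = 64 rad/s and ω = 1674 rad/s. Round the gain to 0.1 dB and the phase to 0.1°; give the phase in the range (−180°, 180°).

At s = jω = j64:
zero (s+50): 50 + j64 → |·| = √(50²+64²) = √6596 ≈ 81.216, ∠ = arctan(64/50) ≈ 52.00°
pole (s+1): 1 + j64 → |·| = √(1²+64²) = √4097 ≈ 64.008, ∠ = arctan(64/1) ≈ 89.10°
pole (s+644): 644 + j64 → |·| = √(644²+64²) = √418832 ≈ 647.17, ∠ = arctan(64/644) ≈ 5.68°
|H| = 500 · 81.216 / 41424 ≈ 0.9803
Gain = 20 log₁₀(0.9803) ≈ -0.17 dB
∠H = 52.00° − 94.78° = -42.78°

At s = jω = j1674:
zero (s+50): 50 + j1674 → |·| = √(50²+1674²) = √2804776 ≈ 1674.7, ∠ = arctan(1674/50) ≈ 88.29°
pole (s+1): 1 + j1674 → |·| = √(1²+1674²) = √2802277 ≈ 1674, ∠ = arctan(1674/1) ≈ 89.97°
pole (s+644): 644 + j1674 → |·| = √(644²+1674²) = √3217012 ≈ 1793.6, ∠ = arctan(1674/644) ≈ 68.96°
|H| = 500 · 1674.7 / 3.0025e+06 ≈ 0.27888
Gain = 20 log₁₀(0.27888) ≈ -11.09 dB
∠H = 88.29° − 158.93° = -70.64°

ω = 64: -0.2 dB, -42.8°; ω = 1674: -11.1 dB, -70.6°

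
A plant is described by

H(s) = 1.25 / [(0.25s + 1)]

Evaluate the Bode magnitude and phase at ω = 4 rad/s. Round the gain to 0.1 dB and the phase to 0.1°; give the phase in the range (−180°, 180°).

At ω = 4 rad/s:
pole (1 + j4·0.25) = 1 + j1 → |·| ≈ 1.4142, ∠ ≈ 45.00°
|H| = 1.25 · 1 / (1.4142) ≈ 0.88389
Gain = 20 log₁₀(0.88389) ≈ -1.07 dB
∠H = (0°) − (45.00°) = -45.00°

-1.1 dB, -45.0°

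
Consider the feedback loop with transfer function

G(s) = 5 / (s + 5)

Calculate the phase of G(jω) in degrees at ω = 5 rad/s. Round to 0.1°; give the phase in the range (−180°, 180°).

-45.0°

At s = jω = j5:
pole (s+5): 5 + j5 → |·| = √(5²+5²) = √50 ≈ 7.0711, ∠ = arctan(5/5) ≈ 45.00°
∠G = 0.00° − 45.00° = -45.00°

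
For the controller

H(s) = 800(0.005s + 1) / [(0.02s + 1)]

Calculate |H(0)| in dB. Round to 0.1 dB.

58.1 dB

H(0) = 800 · 1 / 1 = 800
20 log₁₀(800) ≈ 58.06 dB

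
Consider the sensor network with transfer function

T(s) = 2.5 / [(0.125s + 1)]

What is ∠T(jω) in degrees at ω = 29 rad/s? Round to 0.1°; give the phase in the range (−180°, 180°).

-74.6°

At ω = 29 rad/s:
pole (1 + j29·0.125) = 1 + j3.625 → |·| ≈ 3.7604, ∠ ≈ 74.58°
∠T = (0°) − (74.58°) = -74.58°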